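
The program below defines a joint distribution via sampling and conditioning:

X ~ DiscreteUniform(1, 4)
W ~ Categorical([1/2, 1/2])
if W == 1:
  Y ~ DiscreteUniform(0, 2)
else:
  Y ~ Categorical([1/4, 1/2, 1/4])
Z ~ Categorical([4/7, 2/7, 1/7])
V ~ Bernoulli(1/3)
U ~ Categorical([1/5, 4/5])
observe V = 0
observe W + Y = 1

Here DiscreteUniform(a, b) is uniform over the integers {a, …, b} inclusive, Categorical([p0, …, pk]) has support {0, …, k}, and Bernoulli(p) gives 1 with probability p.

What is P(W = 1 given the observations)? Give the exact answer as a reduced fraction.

P(W = 1 | obs) = 2/5

Enumerate traces; 48 have nonzero weight after conditioning:
  (X=1, W=0, Y=1, Z=0, V=0, U=0) weight 1/210
  (X=1, W=0, Y=1, Z=0, V=0, U=1) weight 2/105
  (X=1, W=0, Y=1, Z=1, V=0, U=0) weight 1/420
  (X=1, W=0, Y=1, Z=1, V=0, U=1) weight 1/105
  (X=1, W=0, Y=1, Z=2, V=0, U=0) weight 1/840
  (X=1, W=0, Y=1, Z=2, V=0, U=1) weight 1/210
  (X=1, W=1, Y=0, Z=0, V=0, U=0) weight 1/315
  (X=1, W=1, Y=0, Z=0, V=0, U=1) weight 4/315
  … 40 more
Group by W:
  weight(W=0) = 1/6
  weight(W=1) = 1/9
Total weight = 1/6 + 1/9 = 5/18
P(W=0 | obs) = 1/6 / 5/18 = 3/5
P(W=1 | obs) = 1/9 / 5/18 = 2/5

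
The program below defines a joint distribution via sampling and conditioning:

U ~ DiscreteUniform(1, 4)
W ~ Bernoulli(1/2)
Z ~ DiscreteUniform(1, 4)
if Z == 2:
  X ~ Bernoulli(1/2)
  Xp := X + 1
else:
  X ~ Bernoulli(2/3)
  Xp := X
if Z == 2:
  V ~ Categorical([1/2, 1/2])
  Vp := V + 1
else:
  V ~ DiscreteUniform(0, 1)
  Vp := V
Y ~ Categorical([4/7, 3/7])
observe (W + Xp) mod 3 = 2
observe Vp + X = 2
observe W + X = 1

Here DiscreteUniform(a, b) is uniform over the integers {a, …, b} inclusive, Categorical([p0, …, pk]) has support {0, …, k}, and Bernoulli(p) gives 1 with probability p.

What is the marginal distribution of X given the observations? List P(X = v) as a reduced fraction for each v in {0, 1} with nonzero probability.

Enumerate traces; 16 have nonzero weight after conditioning:
  (U=1, W=0, Z=2, X=1, V=0, Y=0) weight 1/224
  (U=1, W=0, Z=2, X=1, V=0, Y=1) weight 3/896
  (U=1, W=1, Z=2, X=0, V=1, Y=0) weight 1/224
  (U=1, W=1, Z=2, X=0, V=1, Y=1) weight 3/896
  (U=2, W=0, Z=2, X=1, V=0, Y=0) weight 1/224
  (U=2, W=0, Z=2, X=1, V=0, Y=1) weight 3/896
  (U=2, W=1, Z=2, X=0, V=1, Y=0) weight 1/224
  (U=2, W=1, Z=2, X=0, V=1, Y=1) weight 3/896
  … 8 more
Group by X:
  weight(X=0) = 1/32
  weight(X=1) = 1/32
Total weight = 1/32 + 1/32 = 1/16
P(X=0 | obs) = 1/32 / 1/16 = 1/2
P(X=1 | obs) = 1/32 / 1/16 = 1/2

P(X=0) = 1/2, P(X=1) = 1/2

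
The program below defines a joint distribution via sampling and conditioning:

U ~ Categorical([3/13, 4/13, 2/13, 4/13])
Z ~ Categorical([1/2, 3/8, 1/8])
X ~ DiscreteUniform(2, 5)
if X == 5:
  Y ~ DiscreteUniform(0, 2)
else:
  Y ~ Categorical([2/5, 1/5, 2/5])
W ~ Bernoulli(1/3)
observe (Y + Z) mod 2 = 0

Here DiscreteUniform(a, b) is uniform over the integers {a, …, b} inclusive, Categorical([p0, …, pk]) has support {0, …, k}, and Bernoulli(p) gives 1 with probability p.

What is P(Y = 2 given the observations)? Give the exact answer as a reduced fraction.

Enumerate traces; 160 have nonzero weight after conditioning:
  (U=0, Z=0, X=2, Y=0, W=0) weight 1/130
  (U=0, Z=0, X=2, Y=0, W=1) weight 1/260
  (U=0, Z=0, X=2, Y=2, W=0) weight 1/130
  (U=0, Z=0, X=2, Y=2, W=1) weight 1/260
  (U=0, Z=0, X=3, Y=0, W=0) weight 1/130
  (U=0, Z=0, X=3, Y=0, W=1) weight 1/260
  (U=0, Z=0, X=3, Y=2, W=0) weight 1/130
  (U=0, Z=0, X=3, Y=2, W=1) weight 1/260
  (U=0, Z=1, X=2, Y=1, W=0) weight 3/1040
  … 151 more
Group by Y:
  weight(Y=0) = 23/96
  weight(Y=1) = 7/80
  weight(Y=2) = 23/96
Total weight = 23/96 + 7/80 + 23/96 = 17/30
P(Y=0 | obs) = 23/96 / 17/30 = 115/272
P(Y=1 | obs) = 7/80 / 17/30 = 21/136
P(Y=2 | obs) = 23/96 / 17/30 = 115/272

P(Y = 2 | obs) = 115/272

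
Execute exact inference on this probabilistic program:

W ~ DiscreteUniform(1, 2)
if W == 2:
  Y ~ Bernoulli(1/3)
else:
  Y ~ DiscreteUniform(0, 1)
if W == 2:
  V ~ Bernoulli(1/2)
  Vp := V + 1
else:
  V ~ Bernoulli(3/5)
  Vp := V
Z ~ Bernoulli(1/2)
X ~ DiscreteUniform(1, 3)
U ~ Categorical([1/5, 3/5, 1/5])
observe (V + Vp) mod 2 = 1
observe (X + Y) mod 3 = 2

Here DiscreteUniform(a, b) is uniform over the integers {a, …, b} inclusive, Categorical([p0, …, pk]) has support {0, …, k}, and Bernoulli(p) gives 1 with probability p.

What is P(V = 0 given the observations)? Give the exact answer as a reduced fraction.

Enumerate traces; 24 have nonzero weight after conditioning:
  (W=2, Y=0, V=0, Z=0, X=2, U=0) weight 1/180
  (W=2, Y=0, V=0, Z=0, X=2, U=1) weight 1/60
  (W=2, Y=0, V=0, Z=0, X=2, U=2) weight 1/180
  (W=2, Y=0, V=0, Z=1, X=2, U=0) weight 1/180
  (W=2, Y=0, V=0, Z=1, X=2, U=1) weight 1/60
  (W=2, Y=0, V=0, Z=1, X=2, U=2) weight 1/180
  (W=2, Y=0, V=1, Z=0, X=2, U=0) weight 1/180
  (W=2, Y=0, V=1, Z=0, X=2, U=1) weight 1/60
  … 16 more
Group by V:
  weight(V=0) = 1/12
  weight(V=1) = 1/12
Total weight = 1/12 + 1/12 = 1/6
P(V=0 | obs) = 1/12 / 1/6 = 1/2
P(V=1 | obs) = 1/12 / 1/6 = 1/2

P(V = 0 | obs) = 1/2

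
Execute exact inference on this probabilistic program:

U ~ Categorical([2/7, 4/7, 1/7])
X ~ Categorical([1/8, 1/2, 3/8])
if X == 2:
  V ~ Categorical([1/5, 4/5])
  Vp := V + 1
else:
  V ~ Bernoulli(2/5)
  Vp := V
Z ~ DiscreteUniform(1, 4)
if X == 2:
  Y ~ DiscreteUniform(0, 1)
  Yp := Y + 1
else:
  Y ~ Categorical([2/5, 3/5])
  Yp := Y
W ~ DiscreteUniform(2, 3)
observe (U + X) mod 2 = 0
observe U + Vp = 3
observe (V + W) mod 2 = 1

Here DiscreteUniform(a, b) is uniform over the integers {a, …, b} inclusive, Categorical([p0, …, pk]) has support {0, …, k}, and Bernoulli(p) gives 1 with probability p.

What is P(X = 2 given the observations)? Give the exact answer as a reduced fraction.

Enumerate traces; 16 have nonzero weight after conditioning:
  (U=2, X=0, V=1, Z=1, Y=0, W=2) weight 1/2800
  (U=2, X=0, V=1, Z=1, Y=1, W=2) weight 3/5600
  (U=2, X=0, V=1, Z=2, Y=0, W=2) weight 1/2800
  (U=2, X=0, V=1, Z=2, Y=1, W=2) weight 3/5600
  (U=2, X=0, V=1, Z=3, Y=0, W=2) weight 1/2800
  (U=2, X=0, V=1, Z=3, Y=1, W=2) weight 3/5600
  (U=2, X=0, V=1, Z=4, Y=0, W=2) weight 1/2800
  (U=2, X=0, V=1, Z=4, Y=1, W=2) weight 3/5600
  (U=2, X=2, V=0, Z=1, Y=0, W=3) weight 3/4480
  … 7 more
Group by X:
  weight(X=0) = 1/280
  weight(X=2) = 3/560
Total weight = 1/280 + 3/560 = 1/112
P(X=0 | obs) = 1/280 / 1/112 = 2/5
P(X=2 | obs) = 3/560 / 1/112 = 3/5

P(X = 2 | obs) = 3/5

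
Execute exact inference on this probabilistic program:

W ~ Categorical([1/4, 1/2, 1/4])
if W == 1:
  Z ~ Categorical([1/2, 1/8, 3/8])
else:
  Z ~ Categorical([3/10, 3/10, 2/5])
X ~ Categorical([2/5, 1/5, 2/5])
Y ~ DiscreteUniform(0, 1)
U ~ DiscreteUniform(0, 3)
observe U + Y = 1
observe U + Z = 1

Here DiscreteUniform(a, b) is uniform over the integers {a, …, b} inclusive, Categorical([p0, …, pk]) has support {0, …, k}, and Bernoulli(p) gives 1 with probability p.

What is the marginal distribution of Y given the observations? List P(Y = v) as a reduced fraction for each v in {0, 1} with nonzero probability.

P(Y=0) = 32/49, P(Y=1) = 17/49

Enumerate traces; 18 have nonzero weight after conditioning:
  (W=0, Z=0, X=0, Y=0, U=1) weight 3/800
  (W=0, Z=0, X=1, Y=0, U=1) weight 3/1600
  (W=0, Z=0, X=2, Y=0, U=1) weight 3/800
  (W=0, Z=1, X=0, Y=1, U=0) weight 3/800
  (W=0, Z=1, X=1, Y=1, U=0) weight 3/1600
  (W=0, Z=1, X=2, Y=1, U=0) weight 3/800
  (W=1, Z=0, X=0, Y=0, U=1) weight 1/80
  (W=1, Z=0, X=1, Y=0, U=1) weight 1/160
  … 10 more
Group by Y:
  weight(Y=0) = 1/20
  weight(Y=1) = 17/640
Total weight = 1/20 + 17/640 = 49/640
P(Y=0 | obs) = 1/20 / 49/640 = 32/49
P(Y=1 | obs) = 17/640 / 49/640 = 17/49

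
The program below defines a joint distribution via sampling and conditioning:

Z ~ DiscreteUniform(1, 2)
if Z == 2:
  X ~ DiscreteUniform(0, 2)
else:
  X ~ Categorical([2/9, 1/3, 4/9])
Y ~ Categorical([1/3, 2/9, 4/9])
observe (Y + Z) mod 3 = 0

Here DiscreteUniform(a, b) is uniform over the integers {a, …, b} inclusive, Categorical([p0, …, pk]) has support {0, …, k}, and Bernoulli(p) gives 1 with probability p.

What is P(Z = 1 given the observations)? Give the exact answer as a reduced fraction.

P(Z = 1 | obs) = 2/3

Enumerate traces; 6 have nonzero weight after conditioning:
  (Z=1, X=0, Y=2) weight 4/81
  (Z=1, X=1, Y=2) weight 2/27
  (Z=1, X=2, Y=2) weight 8/81
  (Z=2, X=0, Y=1) weight 1/27
  (Z=2, X=1, Y=1) weight 1/27
  (Z=2, X=2, Y=1) weight 1/27
Group by Z:
  weight(Z=1) = 2/9
  weight(Z=2) = 1/9
Total weight = 2/9 + 1/9 = 1/3
P(Z=1 | obs) = 2/9 / 1/3 = 2/3
P(Z=2 | obs) = 1/9 / 1/3 = 1/3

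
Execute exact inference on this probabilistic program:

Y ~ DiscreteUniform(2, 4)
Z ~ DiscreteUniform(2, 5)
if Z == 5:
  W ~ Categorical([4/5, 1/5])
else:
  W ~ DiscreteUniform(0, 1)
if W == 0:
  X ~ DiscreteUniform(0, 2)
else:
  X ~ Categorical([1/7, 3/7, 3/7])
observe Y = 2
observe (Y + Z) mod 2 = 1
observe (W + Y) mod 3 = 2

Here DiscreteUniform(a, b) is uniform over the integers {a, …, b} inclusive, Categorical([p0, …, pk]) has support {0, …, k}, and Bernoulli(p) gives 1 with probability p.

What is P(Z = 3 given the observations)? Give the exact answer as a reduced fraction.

Enumerate traces; 6 have nonzero weight after conditioning:
  (Y=2, Z=3, W=0, X=0) weight 1/72
  (Y=2, Z=3, W=0, X=1) weight 1/72
  (Y=2, Z=3, W=0, X=2) weight 1/72
  (Y=2, Z=5, W=0, X=0) weight 1/45
  (Y=2, Z=5, W=0, X=1) weight 1/45
  (Y=2, Z=5, W=0, X=2) weight 1/45
Group by Z:
  weight(Z=3) = 1/24
  weight(Z=5) = 1/15
Total weight = 1/24 + 1/15 = 13/120
P(Z=3 | obs) = 1/24 / 13/120 = 5/13
P(Z=5 | obs) = 1/15 / 13/120 = 8/13

P(Z = 3 | obs) = 5/13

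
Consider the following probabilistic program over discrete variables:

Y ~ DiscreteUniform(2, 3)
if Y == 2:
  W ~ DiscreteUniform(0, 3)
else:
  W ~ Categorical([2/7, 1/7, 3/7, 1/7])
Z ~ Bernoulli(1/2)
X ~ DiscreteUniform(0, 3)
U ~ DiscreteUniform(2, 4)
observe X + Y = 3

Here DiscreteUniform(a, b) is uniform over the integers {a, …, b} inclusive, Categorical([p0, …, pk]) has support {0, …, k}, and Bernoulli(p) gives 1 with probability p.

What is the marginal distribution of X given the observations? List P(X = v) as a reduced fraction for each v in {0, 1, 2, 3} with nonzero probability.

Enumerate traces; 48 have nonzero weight after conditioning:
  (Y=2, W=0, Z=0, X=1, U=2) weight 1/192
  (Y=2, W=0, Z=0, X=1, U=3) weight 1/192
  (Y=2, W=0, Z=0, X=1, U=4) weight 1/192
  (Y=2, W=0, Z=1, X=1, U=2) weight 1/192
  (Y=2, W=0, Z=1, X=1, U=3) weight 1/192
  (Y=2, W=0, Z=1, X=1, U=4) weight 1/192
  (Y=2, W=1, Z=0, X=1, U=2) weight 1/192
  (Y=2, W=1, Z=0, X=1, U=3) weight 1/192
  (Y=3, W=0, Z=0, X=0, U=2) weight 1/168
  … 39 more
Group by X:
  weight(X=0) = 1/8
  weight(X=1) = 1/8
Total weight = 1/8 + 1/8 = 1/4
P(X=0 | obs) = 1/8 / 1/4 = 1/2
P(X=1 | obs) = 1/8 / 1/4 = 1/2

P(X=0) = 1/2, P(X=1) = 1/2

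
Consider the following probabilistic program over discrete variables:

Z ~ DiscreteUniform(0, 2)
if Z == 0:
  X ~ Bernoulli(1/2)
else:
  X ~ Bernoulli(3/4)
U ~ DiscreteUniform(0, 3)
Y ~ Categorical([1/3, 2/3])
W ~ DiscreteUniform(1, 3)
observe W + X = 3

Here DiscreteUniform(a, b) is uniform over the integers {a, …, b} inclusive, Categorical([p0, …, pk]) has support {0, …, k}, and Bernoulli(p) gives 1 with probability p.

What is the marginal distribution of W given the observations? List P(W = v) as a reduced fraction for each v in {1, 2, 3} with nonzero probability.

P(W=2) = 2/3, P(W=3) = 1/3

Enumerate traces; 48 have nonzero weight after conditioning:
  (Z=0, X=0, U=0, Y=0, W=3) weight 1/216
  (Z=0, X=0, U=0, Y=1, W=3) weight 1/108
  (Z=0, X=0, U=1, Y=0, W=3) weight 1/216
  (Z=0, X=0, U=1, Y=1, W=3) weight 1/108
  (Z=0, X=0, U=2, Y=0, W=3) weight 1/216
  (Z=0, X=0, U=2, Y=1, W=3) weight 1/108
  (Z=0, X=0, U=3, Y=0, W=3) weight 1/216
  (Z=0, X=0, U=3, Y=1, W=3) weight 1/108
  (Z=0, X=1, U=0, Y=0, W=2) weight 1/216
  … 39 more
Group by W:
  weight(W=2) = 2/9
  weight(W=3) = 1/9
Total weight = 2/9 + 1/9 = 1/3
P(W=2 | obs) = 2/9 / 1/3 = 2/3
P(W=3 | obs) = 1/9 / 1/3 = 1/3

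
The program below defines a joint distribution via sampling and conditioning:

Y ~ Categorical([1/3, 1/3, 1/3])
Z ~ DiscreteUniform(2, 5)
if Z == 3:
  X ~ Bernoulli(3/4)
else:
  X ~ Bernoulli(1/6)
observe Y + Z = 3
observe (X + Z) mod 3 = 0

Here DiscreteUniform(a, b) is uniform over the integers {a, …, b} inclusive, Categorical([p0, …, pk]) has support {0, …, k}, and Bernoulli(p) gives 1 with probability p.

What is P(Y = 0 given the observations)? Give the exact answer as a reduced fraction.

P(Y = 0 | obs) = 3/5

Enumerate traces; 2 have nonzero weight after conditioning:
  (Y=0, Z=3, X=0) weight 1/48
  (Y=1, Z=2, X=1) weight 1/72
Group by Y:
  weight(Y=0) = 1/48
  weight(Y=1) = 1/72
Total weight = 1/48 + 1/72 = 5/144
P(Y=0 | obs) = 1/48 / 5/144 = 3/5
P(Y=1 | obs) = 1/72 / 5/144 = 2/5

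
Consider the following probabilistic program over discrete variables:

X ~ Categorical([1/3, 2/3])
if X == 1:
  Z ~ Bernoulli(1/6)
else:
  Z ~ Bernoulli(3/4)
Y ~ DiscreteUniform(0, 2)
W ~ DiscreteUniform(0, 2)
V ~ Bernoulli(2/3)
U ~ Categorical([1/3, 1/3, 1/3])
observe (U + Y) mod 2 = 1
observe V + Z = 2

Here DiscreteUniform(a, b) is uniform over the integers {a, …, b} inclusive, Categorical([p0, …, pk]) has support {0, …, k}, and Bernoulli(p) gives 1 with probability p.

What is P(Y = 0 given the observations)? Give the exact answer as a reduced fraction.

P(Y = 0 | obs) = 1/4

Enumerate traces; 24 have nonzero weight after conditioning:
  (X=0, Z=1, Y=0, W=0, V=1, U=1) weight 1/162
  (X=0, Z=1, Y=0, W=1, V=1, U=1) weight 1/162
  (X=0, Z=1, Y=0, W=2, V=1, U=1) weight 1/162
  (X=0, Z=1, Y=1, W=0, V=1, U=0) weight 1/162
  (X=0, Z=1, Y=1, W=0, V=1, U=2) weight 1/162
  (X=0, Z=1, Y=1, W=1, V=1, U=0) weight 1/162
  (X=0, Z=1, Y=1, W=1, V=1, U=2) weight 1/162
  (X=0, Z=1, Y=1, W=2, V=1, U=0) weight 1/162
  (X=0, Z=1, Y=2, W=0, V=1, U=1) weight 1/162
  … 15 more
Group by Y:
  weight(Y=0) = 13/486
  weight(Y=1) = 13/243
  weight(Y=2) = 13/486
Total weight = 13/486 + 13/243 + 13/486 = 26/243
P(Y=0 | obs) = 13/486 / 26/243 = 1/4
P(Y=1 | obs) = 13/243 / 26/243 = 1/2
P(Y=2 | obs) = 13/486 / 26/243 = 1/4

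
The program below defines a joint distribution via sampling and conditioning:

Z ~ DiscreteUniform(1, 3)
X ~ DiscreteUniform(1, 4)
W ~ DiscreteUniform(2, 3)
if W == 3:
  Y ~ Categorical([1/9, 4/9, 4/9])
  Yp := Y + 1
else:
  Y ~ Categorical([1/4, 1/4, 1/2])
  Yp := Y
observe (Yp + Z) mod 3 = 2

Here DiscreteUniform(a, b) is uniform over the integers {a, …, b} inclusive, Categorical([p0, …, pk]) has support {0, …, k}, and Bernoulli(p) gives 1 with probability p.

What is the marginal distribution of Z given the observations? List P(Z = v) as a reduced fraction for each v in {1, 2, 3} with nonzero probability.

Enumerate traces; 24 have nonzero weight after conditioning:
  (Z=1, X=1, W=2, Y=1) weight 1/96
  (Z=1, X=1, W=3, Y=0) weight 1/216
  (Z=1, X=2, W=2, Y=1) weight 1/96
  (Z=1, X=2, W=3, Y=0) weight 1/216
  (Z=1, X=3, W=2, Y=1) weight 1/96
  (Z=1, X=3, W=3, Y=0) weight 1/216
  (Z=1, X=4, W=2, Y=1) weight 1/96
  (Z=1, X=4, W=3, Y=0) weight 1/216
  (Z=2, X=1, W=2, Y=0) weight 1/96
  (Z=3, X=1, W=2, Y=2) weight 1/48
  … 14 more
Group by Z:
  weight(Z=1) = 13/216
  weight(Z=2) = 25/216
  weight(Z=3) = 17/108
Total weight = 13/216 + 25/216 + 17/108 = 1/3
P(Z=1 | obs) = 13/216 / 1/3 = 13/72
P(Z=2 | obs) = 25/216 / 1/3 = 25/72
P(Z=3 | obs) = 17/108 / 1/3 = 17/36

P(Z=1) = 13/72, P(Z=2) = 25/72, P(Z=3) = 17/36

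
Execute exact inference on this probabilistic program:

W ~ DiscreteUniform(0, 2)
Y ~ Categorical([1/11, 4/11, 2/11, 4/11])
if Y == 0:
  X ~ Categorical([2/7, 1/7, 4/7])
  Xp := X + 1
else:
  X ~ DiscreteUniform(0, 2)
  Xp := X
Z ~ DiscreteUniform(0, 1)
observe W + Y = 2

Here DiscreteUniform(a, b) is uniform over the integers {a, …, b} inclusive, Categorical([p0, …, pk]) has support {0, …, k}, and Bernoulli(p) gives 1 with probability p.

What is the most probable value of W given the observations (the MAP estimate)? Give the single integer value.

argmax_v P(W = v | obs) = 1

Enumerate traces; 18 have nonzero weight after conditioning:
  (W=0, Y=2, X=0, Z=0) weight 1/99
  (W=0, Y=2, X=0, Z=1) weight 1/99
  (W=0, Y=2, X=1, Z=0) weight 1/99
  (W=0, Y=2, X=1, Z=1) weight 1/99
  (W=0, Y=2, X=2, Z=0) weight 1/99
  (W=0, Y=2, X=2, Z=1) weight 1/99
  (W=1, Y=1, X=0, Z=0) weight 2/99
  (W=1, Y=1, X=0, Z=1) weight 2/99
  (W=2, Y=0, X=0, Z=0) weight 1/231
  … 9 more
Group by W:
  weight(W=0) = 2/33
  weight(W=1) = 4/33
  weight(W=2) = 1/33
Total weight = 2/33 + 4/33 + 1/33 = 7/33
P(W=0 | obs) = 2/33 / 7/33 = 2/7
P(W=1 | obs) = 4/33 / 7/33 = 4/7
P(W=2 | obs) = 1/33 / 7/33 = 1/7
argmax = 1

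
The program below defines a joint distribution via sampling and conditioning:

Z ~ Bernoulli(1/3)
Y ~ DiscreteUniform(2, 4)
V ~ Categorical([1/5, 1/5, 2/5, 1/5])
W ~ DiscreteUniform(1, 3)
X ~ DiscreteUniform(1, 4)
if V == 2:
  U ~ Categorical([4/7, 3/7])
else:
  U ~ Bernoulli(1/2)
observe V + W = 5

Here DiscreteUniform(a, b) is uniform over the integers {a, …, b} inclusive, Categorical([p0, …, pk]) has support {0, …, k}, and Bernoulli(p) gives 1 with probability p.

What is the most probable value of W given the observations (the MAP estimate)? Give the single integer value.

Enumerate traces; 96 have nonzero weight after conditioning:
  (Z=0, Y=2, V=2, W=3, X=1, U=0) weight 4/945
  (Z=0, Y=2, V=2, W=3, X=1, U=1) weight 1/315
  (Z=0, Y=2, V=2, W=3, X=2, U=0) weight 4/945
  (Z=0, Y=2, V=2, W=3, X=2, U=1) weight 1/315
  (Z=0, Y=2, V=2, W=3, X=3, U=0) weight 4/945
  (Z=0, Y=2, V=2, W=3, X=3, U=1) weight 1/315
  (Z=0, Y=2, V=2, W=3, X=4, U=0) weight 4/945
  (Z=0, Y=2, V=2, W=3, X=4, U=1) weight 1/315
  (Z=0, Y=2, V=3, W=2, X=1, U=0) weight 1/540
  … 87 more
Group by W:
  weight(W=2) = 1/15
  weight(W=3) = 2/15
Total weight = 1/15 + 2/15 = 1/5
P(W=2 | obs) = 1/15 / 1/5 = 1/3
P(W=3 | obs) = 2/15 / 1/5 = 2/3
argmax = 3

argmax_v P(W = v | obs) = 3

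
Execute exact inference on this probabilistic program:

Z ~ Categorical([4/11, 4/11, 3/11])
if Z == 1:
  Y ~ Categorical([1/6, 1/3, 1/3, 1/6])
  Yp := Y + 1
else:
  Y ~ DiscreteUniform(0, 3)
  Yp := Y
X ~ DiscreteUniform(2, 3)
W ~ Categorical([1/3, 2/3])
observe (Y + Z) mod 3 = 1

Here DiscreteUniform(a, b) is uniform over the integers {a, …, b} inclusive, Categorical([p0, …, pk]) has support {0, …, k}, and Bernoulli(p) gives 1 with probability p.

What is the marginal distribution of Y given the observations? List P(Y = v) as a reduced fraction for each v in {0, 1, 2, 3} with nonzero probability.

P(Y=0) = 8/37, P(Y=1) = 12/37, P(Y=2) = 9/37, P(Y=3) = 8/37

Enumerate traces; 16 have nonzero weight after conditioning:
  (Z=0, Y=1, X=2, W=0) weight 1/66
  (Z=0, Y=1, X=2, W=1) weight 1/33
  (Z=0, Y=1, X=3, W=0) weight 1/66
  (Z=0, Y=1, X=3, W=1) weight 1/33
  (Z=1, Y=0, X=2, W=0) weight 1/99
  (Z=1, Y=0, X=2, W=1) weight 2/99
  (Z=1, Y=0, X=3, W=0) weight 1/99
  (Z=1, Y=0, X=3, W=1) weight 2/99
  (Z=1, Y=3, X=2, W=0) weight 1/99
  (Z=2, Y=2, X=2, W=0) weight 1/88
  … 6 more
Group by Y:
  weight(Y=0) = 2/33
  weight(Y=1) = 1/11
  weight(Y=2) = 3/44
  weight(Y=3) = 2/33
Total weight = 2/33 + 1/11 + 3/44 + 2/33 = 37/132
P(Y=0 | obs) = 2/33 / 37/132 = 8/37
P(Y=1 | obs) = 1/11 / 37/132 = 12/37
P(Y=2 | obs) = 3/44 / 37/132 = 9/37
P(Y=3 | obs) = 2/33 / 37/132 = 8/37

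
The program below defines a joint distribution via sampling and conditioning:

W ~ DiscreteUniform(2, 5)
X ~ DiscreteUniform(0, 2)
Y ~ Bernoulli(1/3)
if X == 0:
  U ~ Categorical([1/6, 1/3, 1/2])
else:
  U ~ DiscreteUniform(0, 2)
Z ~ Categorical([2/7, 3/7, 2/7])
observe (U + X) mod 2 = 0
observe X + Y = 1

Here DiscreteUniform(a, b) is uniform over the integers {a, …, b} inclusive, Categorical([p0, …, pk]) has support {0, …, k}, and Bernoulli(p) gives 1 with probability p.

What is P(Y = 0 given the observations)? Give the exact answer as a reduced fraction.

Enumerate traces; 36 have nonzero weight after conditioning:
  (W=2, X=0, Y=1, U=0, Z=0) weight 1/756
  (W=2, X=0, Y=1, U=0, Z=1) weight 1/504
  (W=2, X=0, Y=1, U=0, Z=2) weight 1/756
  (W=2, X=0, Y=1, U=2, Z=0) weight 1/252
  (W=2, X=0, Y=1, U=2, Z=1) weight 1/168
  (W=2, X=0, Y=1, U=2, Z=2) weight 1/252
  (W=2, X=1, Y=0, U=1, Z=0) weight 1/189
  (W=2, X=1, Y=0, U=1, Z=1) weight 1/126
  … 28 more
Group by Y:
  weight(Y=0) = 2/27
  weight(Y=1) = 2/27
Total weight = 2/27 + 2/27 = 4/27
P(Y=0 | obs) = 2/27 / 4/27 = 1/2
P(Y=1 | obs) = 2/27 / 4/27 = 1/2

P(Y = 0 | obs) = 1/2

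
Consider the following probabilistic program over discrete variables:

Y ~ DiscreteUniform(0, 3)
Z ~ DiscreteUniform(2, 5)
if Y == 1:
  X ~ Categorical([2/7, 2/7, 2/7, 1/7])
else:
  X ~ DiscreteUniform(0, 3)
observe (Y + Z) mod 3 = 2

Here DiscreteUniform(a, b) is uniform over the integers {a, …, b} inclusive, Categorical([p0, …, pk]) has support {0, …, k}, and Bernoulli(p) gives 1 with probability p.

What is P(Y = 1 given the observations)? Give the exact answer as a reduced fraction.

P(Y = 1 | obs) = 1/6

Enumerate traces; 24 have nonzero weight after conditioning:
  (Y=0, Z=2, X=0) weight 1/64
  (Y=0, Z=2, X=1) weight 1/64
  (Y=0, Z=2, X=2) weight 1/64
  (Y=0, Z=2, X=3) weight 1/64
  (Y=0, Z=5, X=0) weight 1/64
  (Y=0, Z=5, X=1) weight 1/64
  (Y=0, Z=5, X=2) weight 1/64
  (Y=0, Z=5, X=3) weight 1/64
  (Y=1, Z=4, X=0) weight 1/56
  (Y=2, Z=3, X=0) weight 1/64
  … 14 more
Group by Y:
  weight(Y=0) = 1/8
  weight(Y=1) = 1/16
  weight(Y=2) = 1/16
  weight(Y=3) = 1/8
Total weight = 1/8 + 1/16 + 1/16 + 1/8 = 3/8
P(Y=0 | obs) = 1/8 / 3/8 = 1/3
P(Y=1 | obs) = 1/16 / 3/8 = 1/6
P(Y=2 | obs) = 1/16 / 3/8 = 1/6
P(Y=3 | obs) = 1/8 / 3/8 = 1/3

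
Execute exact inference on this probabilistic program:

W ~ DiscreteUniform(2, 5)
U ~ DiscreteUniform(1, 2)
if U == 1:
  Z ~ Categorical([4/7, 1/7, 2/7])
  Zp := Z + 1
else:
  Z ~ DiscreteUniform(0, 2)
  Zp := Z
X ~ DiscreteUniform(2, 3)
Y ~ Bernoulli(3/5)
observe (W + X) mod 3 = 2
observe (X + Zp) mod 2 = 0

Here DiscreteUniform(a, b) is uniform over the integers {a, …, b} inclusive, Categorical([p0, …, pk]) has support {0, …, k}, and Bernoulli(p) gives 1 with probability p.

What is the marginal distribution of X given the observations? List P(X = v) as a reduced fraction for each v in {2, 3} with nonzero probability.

Enumerate traces; 18 have nonzero weight after conditioning:
  (W=2, U=1, Z=0, X=3, Y=0) weight 1/70
  (W=2, U=1, Z=0, X=3, Y=1) weight 3/140
  (W=2, U=1, Z=2, X=3, Y=0) weight 1/140
  (W=2, U=1, Z=2, X=3, Y=1) weight 3/280
  (W=2, U=2, Z=1, X=3, Y=0) weight 1/120
  (W=2, U=2, Z=1, X=3, Y=1) weight 1/80
  (W=3, U=1, Z=1, X=2, Y=0) weight 1/280
  (W=3, U=1, Z=1, X=2, Y=1) weight 3/560
  … 10 more
Group by X:
  weight(X=2) = 17/336
  weight(X=3) = 25/168
Total weight = 17/336 + 25/168 = 67/336
P(X=2 | obs) = 17/336 / 67/336 = 17/67
P(X=3 | obs) = 25/168 / 67/336 = 50/67

P(X=2) = 17/67, P(X=3) = 50/67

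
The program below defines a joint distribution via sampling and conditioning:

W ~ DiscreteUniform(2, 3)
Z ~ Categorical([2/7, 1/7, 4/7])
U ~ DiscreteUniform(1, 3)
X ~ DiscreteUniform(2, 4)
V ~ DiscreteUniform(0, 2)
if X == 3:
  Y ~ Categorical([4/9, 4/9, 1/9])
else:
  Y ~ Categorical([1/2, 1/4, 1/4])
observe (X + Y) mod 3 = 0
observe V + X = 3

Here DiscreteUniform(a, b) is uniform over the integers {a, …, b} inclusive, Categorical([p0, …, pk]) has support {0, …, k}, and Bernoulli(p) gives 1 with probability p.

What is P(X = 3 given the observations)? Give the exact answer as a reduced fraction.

Enumerate traces; 36 have nonzero weight after conditioning:
  (W=2, Z=0, U=1, X=2, V=1, Y=1) weight 1/756
  (W=2, Z=0, U=1, X=3, V=0, Y=0) weight 4/1701
  (W=2, Z=0, U=2, X=2, V=1, Y=1) weight 1/756
  (W=2, Z=0, U=2, X=3, V=0, Y=0) weight 4/1701
  (W=2, Z=0, U=3, X=2, V=1, Y=1) weight 1/756
  (W=2, Z=0, U=3, X=3, V=0, Y=0) weight 4/1701
  (W=2, Z=1, U=1, X=2, V=1, Y=1) weight 1/1512
  (W=2, Z=1, U=1, X=3, V=0, Y=0) weight 2/1701
  … 28 more
Group by X:
  weight(X=2) = 1/36
  weight(X=3) = 4/81
Total weight = 1/36 + 4/81 = 25/324
P(X=2 | obs) = 1/36 / 25/324 = 9/25
P(X=3 | obs) = 4/81 / 25/324 = 16/25

P(X = 3 | obs) = 16/25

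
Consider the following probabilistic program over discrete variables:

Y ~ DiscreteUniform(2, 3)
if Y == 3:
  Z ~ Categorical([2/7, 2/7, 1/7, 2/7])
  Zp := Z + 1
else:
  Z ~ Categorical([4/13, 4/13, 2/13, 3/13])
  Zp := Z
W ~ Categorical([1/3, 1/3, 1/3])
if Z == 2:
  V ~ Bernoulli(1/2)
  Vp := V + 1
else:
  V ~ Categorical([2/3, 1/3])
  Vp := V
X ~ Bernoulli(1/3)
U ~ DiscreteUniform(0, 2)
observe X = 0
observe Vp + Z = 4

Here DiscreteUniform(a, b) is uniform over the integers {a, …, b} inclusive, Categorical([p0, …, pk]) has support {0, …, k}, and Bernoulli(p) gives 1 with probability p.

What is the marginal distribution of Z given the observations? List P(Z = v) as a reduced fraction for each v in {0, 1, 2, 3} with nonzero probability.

Enumerate traces; 36 have nonzero weight after conditioning:
  (Y=2, Z=2, W=0, V=1, X=0, U=0) weight 1/351
  (Y=2, Z=2, W=0, V=1, X=0, U=1) weight 1/351
  (Y=2, Z=2, W=0, V=1, X=0, U=2) weight 1/351
  (Y=2, Z=2, W=1, V=1, X=0, U=0) weight 1/351
  (Y=2, Z=2, W=1, V=1, X=0, U=1) weight 1/351
  (Y=2, Z=2, W=1, V=1, X=0, U=2) weight 1/351
  (Y=2, Z=2, W=2, V=1, X=0, U=0) weight 1/351
  (Y=2, Z=2, W=2, V=1, X=0, U=1) weight 1/351
  (Y=2, Z=3, W=0, V=1, X=0, U=0) weight 1/351
  … 27 more
Group by Z:
  weight(Z=2) = 9/182
  weight(Z=3) = 47/819
Total weight = 9/182 + 47/819 = 25/234
P(Z=2 | obs) = 9/182 / 25/234 = 81/175
P(Z=3 | obs) = 47/819 / 25/234 = 94/175

P(Z=2) = 81/175, P(Z=3) = 94/175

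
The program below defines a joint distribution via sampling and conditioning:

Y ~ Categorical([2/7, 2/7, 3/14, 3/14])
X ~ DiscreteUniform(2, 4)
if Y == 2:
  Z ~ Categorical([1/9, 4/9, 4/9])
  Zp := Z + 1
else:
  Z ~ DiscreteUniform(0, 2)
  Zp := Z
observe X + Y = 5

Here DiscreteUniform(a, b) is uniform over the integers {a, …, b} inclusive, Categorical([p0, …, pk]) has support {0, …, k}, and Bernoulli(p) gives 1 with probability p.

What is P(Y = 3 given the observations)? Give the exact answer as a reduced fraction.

Enumerate traces; 9 have nonzero weight after conditioning:
  (Y=1, X=4, Z=0) weight 2/63
  (Y=1, X=4, Z=1) weight 2/63
  (Y=1, X=4, Z=2) weight 2/63
  (Y=2, X=3, Z=0) weight 1/126
  (Y=2, X=3, Z=1) weight 2/63
  (Y=2, X=3, Z=2) weight 2/63
  (Y=3, X=2, Z=0) weight 1/42
  (Y=3, X=2, Z=1) weight 1/42
  … 1 more
Group by Y:
  weight(Y=1) = 2/21
  weight(Y=2) = 1/14
  weight(Y=3) = 1/14
Total weight = 2/21 + 1/14 + 1/14 = 5/21
P(Y=1 | obs) = 2/21 / 5/21 = 2/5
P(Y=2 | obs) = 1/14 / 5/21 = 3/10
P(Y=3 | obs) = 1/14 / 5/21 = 3/10

P(Y = 3 | obs) = 3/10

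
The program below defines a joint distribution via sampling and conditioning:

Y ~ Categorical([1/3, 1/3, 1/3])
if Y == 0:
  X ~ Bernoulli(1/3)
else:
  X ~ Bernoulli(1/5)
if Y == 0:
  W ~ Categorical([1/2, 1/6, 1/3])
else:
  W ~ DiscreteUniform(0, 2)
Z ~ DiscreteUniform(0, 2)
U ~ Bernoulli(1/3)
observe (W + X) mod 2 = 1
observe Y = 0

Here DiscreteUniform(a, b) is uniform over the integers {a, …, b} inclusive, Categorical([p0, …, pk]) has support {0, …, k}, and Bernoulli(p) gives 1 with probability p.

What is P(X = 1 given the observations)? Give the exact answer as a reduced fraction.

P(X = 1 | obs) = 5/7

Enumerate traces; 18 have nonzero weight after conditioning:
  (Y=0, X=0, W=1, Z=0, U=0) weight 2/243
  (Y=0, X=0, W=1, Z=0, U=1) weight 1/243
  (Y=0, X=0, W=1, Z=1, U=0) weight 2/243
  (Y=0, X=0, W=1, Z=1, U=1) weight 1/243
  (Y=0, X=0, W=1, Z=2, U=0) weight 2/243
  (Y=0, X=0, W=1, Z=2, U=1) weight 1/243
  (Y=0, X=1, W=0, Z=0, U=0) weight 1/81
  (Y=0, X=1, W=0, Z=0, U=1) weight 1/162
  … 10 more
Group by X:
  weight(X=0) = 1/27
  weight(X=1) = 5/54
Total weight = 1/27 + 5/54 = 7/54
P(X=0 | obs) = 1/27 / 7/54 = 2/7
P(X=1 | obs) = 5/54 / 7/54 = 5/7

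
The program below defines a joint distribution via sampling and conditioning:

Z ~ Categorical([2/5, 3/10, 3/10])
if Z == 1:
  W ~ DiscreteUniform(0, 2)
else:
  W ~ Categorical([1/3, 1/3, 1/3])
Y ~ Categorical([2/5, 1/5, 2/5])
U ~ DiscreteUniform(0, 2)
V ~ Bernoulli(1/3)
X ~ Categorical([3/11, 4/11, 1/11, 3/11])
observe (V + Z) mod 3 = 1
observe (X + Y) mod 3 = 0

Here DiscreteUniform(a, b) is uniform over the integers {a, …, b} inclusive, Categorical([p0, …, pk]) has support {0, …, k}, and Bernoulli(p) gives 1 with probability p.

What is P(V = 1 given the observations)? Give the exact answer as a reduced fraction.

P(V = 1 | obs) = 2/5

Enumerate traces; 72 have nonzero weight after conditioning:
  (Z=0, W=0, Y=0, U=0, V=1, X=0) weight 4/2475
  (Z=0, W=0, Y=0, U=0, V=1, X=3) weight 4/2475
  (Z=0, W=0, Y=0, U=1, V=1, X=0) weight 4/2475
  (Z=0, W=0, Y=0, U=1, V=1, X=3) weight 4/2475
  (Z=0, W=0, Y=0, U=2, V=1, X=0) weight 4/2475
  (Z=0, W=0, Y=0, U=2, V=1, X=3) weight 4/2475
  (Z=0, W=0, Y=1, U=0, V=1, X=2) weight 2/7425
  (Z=0, W=0, Y=1, U=1, V=1, X=2) weight 2/7425
  (Z=1, W=0, Y=0, U=0, V=0, X=0) weight 2/825
  … 63 more
Group by V:
  weight(V=0) = 21/275
  weight(V=1) = 14/275
Total weight = 21/275 + 14/275 = 7/55
P(V=0 | obs) = 21/275 / 7/55 = 3/5
P(V=1 | obs) = 14/275 / 7/55 = 2/5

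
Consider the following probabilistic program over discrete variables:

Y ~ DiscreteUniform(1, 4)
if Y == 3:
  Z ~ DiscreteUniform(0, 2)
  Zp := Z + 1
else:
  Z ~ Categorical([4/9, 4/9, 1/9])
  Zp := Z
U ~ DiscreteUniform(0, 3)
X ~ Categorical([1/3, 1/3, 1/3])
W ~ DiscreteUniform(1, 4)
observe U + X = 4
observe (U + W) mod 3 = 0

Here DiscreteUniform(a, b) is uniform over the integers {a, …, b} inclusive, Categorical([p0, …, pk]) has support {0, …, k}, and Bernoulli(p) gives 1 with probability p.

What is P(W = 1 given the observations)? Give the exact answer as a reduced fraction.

P(W = 1 | obs) = 1/3

Enumerate traces; 36 have nonzero weight after conditioning:
  (Y=1, Z=0, U=2, X=2, W=1) weight 1/432
  (Y=1, Z=0, U=2, X=2, W=4) weight 1/432
  (Y=1, Z=0, U=3, X=1, W=3) weight 1/432
  (Y=1, Z=1, U=2, X=2, W=1) weight 1/432
  (Y=1, Z=1, U=2, X=2, W=4) weight 1/432
  (Y=1, Z=1, U=3, X=1, W=3) weight 1/432
  (Y=1, Z=2, U=2, X=2, W=1) weight 1/1728
  (Y=1, Z=2, U=2, X=2, W=4) weight 1/1728
  … 28 more
Group by W:
  weight(W=1) = 1/48
  weight(W=3) = 1/48
  weight(W=4) = 1/48
Total weight = 1/48 + 1/48 + 1/48 = 1/16
P(W=1 | obs) = 1/48 / 1/16 = 1/3
P(W=3 | obs) = 1/48 / 1/16 = 1/3
P(W=4 | obs) = 1/48 / 1/16 = 1/3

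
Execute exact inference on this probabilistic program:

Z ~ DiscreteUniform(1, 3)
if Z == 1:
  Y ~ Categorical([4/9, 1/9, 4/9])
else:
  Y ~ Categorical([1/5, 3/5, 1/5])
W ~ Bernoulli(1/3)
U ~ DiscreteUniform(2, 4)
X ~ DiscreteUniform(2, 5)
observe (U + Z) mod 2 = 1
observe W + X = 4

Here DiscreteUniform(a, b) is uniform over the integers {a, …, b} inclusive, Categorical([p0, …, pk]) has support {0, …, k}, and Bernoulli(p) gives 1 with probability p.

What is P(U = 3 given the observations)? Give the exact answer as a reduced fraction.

P(U = 3 | obs) = 1/5

Enumerate traces; 30 have nonzero weight after conditioning:
  (Z=1, Y=0, W=0, U=2, X=4) weight 2/243
  (Z=1, Y=0, W=0, U=4, X=4) weight 2/243
  (Z=1, Y=0, W=1, U=2, X=3) weight 1/243
  (Z=1, Y=0, W=1, U=4, X=3) weight 1/243
  (Z=1, Y=1, W=0, U=2, X=4) weight 1/486
  (Z=1, Y=1, W=0, U=4, X=4) weight 1/486
  (Z=1, Y=1, W=1, U=2, X=3) weight 1/972
  (Z=1, Y=1, W=1, U=4, X=3) weight 1/972
  (Z=2, Y=0, W=0, U=3, X=4) weight 1/270
  … 21 more
Group by U:
  weight(U=2) = 1/18
  weight(U=3) = 1/36
  weight(U=4) = 1/18
Total weight = 1/18 + 1/36 + 1/18 = 5/36
P(U=2 | obs) = 1/18 / 5/36 = 2/5
P(U=3 | obs) = 1/36 / 5/36 = 1/5
P(U=4 | obs) = 1/18 / 5/36 = 2/5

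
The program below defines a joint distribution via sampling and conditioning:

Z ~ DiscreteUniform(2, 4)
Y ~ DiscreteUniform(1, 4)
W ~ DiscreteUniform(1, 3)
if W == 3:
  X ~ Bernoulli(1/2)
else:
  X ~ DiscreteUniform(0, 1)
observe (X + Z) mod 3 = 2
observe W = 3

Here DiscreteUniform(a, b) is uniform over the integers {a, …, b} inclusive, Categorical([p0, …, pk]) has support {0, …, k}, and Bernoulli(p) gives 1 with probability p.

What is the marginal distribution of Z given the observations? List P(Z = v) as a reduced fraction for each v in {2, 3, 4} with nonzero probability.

Enumerate traces; 8 have nonzero weight after conditioning:
  (Z=2, Y=1, W=3, X=0) weight 1/72
  (Z=2, Y=2, W=3, X=0) weight 1/72
  (Z=2, Y=3, W=3, X=0) weight 1/72
  (Z=2, Y=4, W=3, X=0) weight 1/72
  (Z=4, Y=1, W=3, X=1) weight 1/72
  (Z=4, Y=2, W=3, X=1) weight 1/72
  (Z=4, Y=3, W=3, X=1) weight 1/72
  (Z=4, Y=4, W=3, X=1) weight 1/72
Group by Z:
  weight(Z=2) = 1/18
  weight(Z=4) = 1/18
Total weight = 1/18 + 1/18 = 1/9
P(Z=2 | obs) = 1/18 / 1/9 = 1/2
P(Z=4 | obs) = 1/18 / 1/9 = 1/2

P(Z=2) = 1/2, P(Z=4) = 1/2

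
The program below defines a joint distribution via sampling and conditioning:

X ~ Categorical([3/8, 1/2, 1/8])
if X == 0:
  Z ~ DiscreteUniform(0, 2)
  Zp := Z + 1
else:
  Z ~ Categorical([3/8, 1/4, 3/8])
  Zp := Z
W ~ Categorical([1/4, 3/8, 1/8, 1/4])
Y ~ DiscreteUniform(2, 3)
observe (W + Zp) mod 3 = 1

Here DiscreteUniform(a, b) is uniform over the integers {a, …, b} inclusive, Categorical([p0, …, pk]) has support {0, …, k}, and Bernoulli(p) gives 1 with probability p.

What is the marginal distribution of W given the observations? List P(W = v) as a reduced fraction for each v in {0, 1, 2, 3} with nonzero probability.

P(W=0) = 9/41, P(W=1) = 69/164, P(W=2) = 23/164, P(W=3) = 9/41

Enumerate traces; 24 have nonzero weight after conditioning:
  (X=0, Z=0, W=0, Y=2) weight 1/64
  (X=0, Z=0, W=0, Y=3) weight 1/64
  (X=0, Z=0, W=3, Y=2) weight 1/64
  (X=0, Z=0, W=3, Y=3) weight 1/64
  (X=0, Z=1, W=2, Y=2) weight 1/128
  (X=0, Z=1, W=2, Y=3) weight 1/128
  (X=0, Z=2, W=1, Y=2) weight 3/128
  (X=0, Z=2, W=1, Y=3) weight 3/128
  … 16 more
Group by W:
  weight(W=0) = 9/128
  weight(W=1) = 69/512
  weight(W=2) = 23/512
  weight(W=3) = 9/128
Total weight = 9/128 + 69/512 + 23/512 + 9/128 = 41/128
P(W=0 | obs) = 9/128 / 41/128 = 9/41
P(W=1 | obs) = 69/512 / 41/128 = 69/164
P(W=2 | obs) = 23/512 / 41/128 = 23/164
P(W=3 | obs) = 9/128 / 41/128 = 9/41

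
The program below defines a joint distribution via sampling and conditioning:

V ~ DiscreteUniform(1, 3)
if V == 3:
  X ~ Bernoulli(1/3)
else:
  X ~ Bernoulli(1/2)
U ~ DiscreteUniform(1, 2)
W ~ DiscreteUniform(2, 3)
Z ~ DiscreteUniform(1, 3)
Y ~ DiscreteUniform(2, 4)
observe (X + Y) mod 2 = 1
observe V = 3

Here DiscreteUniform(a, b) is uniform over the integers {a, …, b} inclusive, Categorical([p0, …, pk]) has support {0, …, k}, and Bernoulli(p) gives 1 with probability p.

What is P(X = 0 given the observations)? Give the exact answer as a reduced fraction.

P(X = 0 | obs) = 1/2

Enumerate traces; 36 have nonzero weight after conditioning:
  (V=3, X=0, U=1, W=2, Z=1, Y=3) weight 1/162
  (V=3, X=0, U=1, W=2, Z=2, Y=3) weight 1/162
  (V=3, X=0, U=1, W=2, Z=3, Y=3) weight 1/162
  (V=3, X=0, U=1, W=3, Z=1, Y=3) weight 1/162
  (V=3, X=0, U=1, W=3, Z=2, Y=3) weight 1/162
  (V=3, X=0, U=1, W=3, Z=3, Y=3) weight 1/162
  (V=3, X=0, U=2, W=2, Z=1, Y=3) weight 1/162
  (V=3, X=0, U=2, W=2, Z=2, Y=3) weight 1/162
  (V=3, X=1, U=1, W=2, Z=1, Y=2) weight 1/324
  … 27 more
Group by X:
  weight(X=0) = 2/27
  weight(X=1) = 2/27
Total weight = 2/27 + 2/27 = 4/27
P(X=0 | obs) = 2/27 / 4/27 = 1/2
P(X=1 | obs) = 2/27 / 4/27 = 1/2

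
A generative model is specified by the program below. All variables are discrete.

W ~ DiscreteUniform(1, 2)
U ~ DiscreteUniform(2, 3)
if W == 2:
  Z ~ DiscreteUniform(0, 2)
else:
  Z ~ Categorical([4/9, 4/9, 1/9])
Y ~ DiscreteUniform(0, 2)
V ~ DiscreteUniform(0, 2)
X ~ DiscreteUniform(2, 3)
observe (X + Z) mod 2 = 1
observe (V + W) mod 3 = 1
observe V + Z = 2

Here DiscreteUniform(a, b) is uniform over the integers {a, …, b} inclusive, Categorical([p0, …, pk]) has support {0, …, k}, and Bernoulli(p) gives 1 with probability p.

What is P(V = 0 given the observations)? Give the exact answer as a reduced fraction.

P(V = 0 | obs) = 1/4

Enumerate traces; 12 have nonzero weight after conditioning:
  (W=1, U=2, Z=2, Y=0, V=0, X=3) weight 1/648
  (W=1, U=2, Z=2, Y=1, V=0, X=3) weight 1/648
  (W=1, U=2, Z=2, Y=2, V=0, X=3) weight 1/648
  (W=1, U=3, Z=2, Y=0, V=0, X=3) weight 1/648
  (W=1, U=3, Z=2, Y=1, V=0, X=3) weight 1/648
  (W=1, U=3, Z=2, Y=2, V=0, X=3) weight 1/648
  (W=2, U=2, Z=0, Y=0, V=2, X=3) weight 1/216
  (W=2, U=2, Z=0, Y=1, V=2, X=3) weight 1/216
  … 4 more
Group by V:
  weight(V=0) = 1/108
  weight(V=2) = 1/36
Total weight = 1/108 + 1/36 = 1/27
P(V=0 | obs) = 1/108 / 1/27 = 1/4
P(V=2 | obs) = 1/36 / 1/27 = 3/4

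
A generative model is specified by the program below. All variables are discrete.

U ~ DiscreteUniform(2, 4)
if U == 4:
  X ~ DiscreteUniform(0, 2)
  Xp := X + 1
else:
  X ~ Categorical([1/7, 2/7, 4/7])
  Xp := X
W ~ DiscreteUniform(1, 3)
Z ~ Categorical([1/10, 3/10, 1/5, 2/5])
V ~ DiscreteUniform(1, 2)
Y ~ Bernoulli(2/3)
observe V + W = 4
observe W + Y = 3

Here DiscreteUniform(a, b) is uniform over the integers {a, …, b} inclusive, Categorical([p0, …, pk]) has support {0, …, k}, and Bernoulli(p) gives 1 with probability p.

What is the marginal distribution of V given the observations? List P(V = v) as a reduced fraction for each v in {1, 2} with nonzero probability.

P(V=1) = 1/3, P(V=2) = 2/3

Enumerate traces; 72 have nonzero weight after conditioning:
  (U=2, X=0, W=2, Z=0, V=2, Y=1) weight 1/1890
  (U=2, X=0, W=2, Z=1, V=2, Y=1) weight 1/630
  (U=2, X=0, W=2, Z=2, V=2, Y=1) weight 1/945
  (U=2, X=0, W=2, Z=3, V=2, Y=1) weight 2/945
  (U=2, X=0, W=3, Z=0, V=1, Y=0) weight 1/3780
  (U=2, X=0, W=3, Z=1, V=1, Y=0) weight 1/1260
  (U=2, X=0, W=3, Z=2, V=1, Y=0) weight 1/1890
  (U=2, X=0, W=3, Z=3, V=1, Y=0) weight 1/945
  … 64 more
Group by V:
  weight(V=1) = 1/18
  weight(V=2) = 1/9
Total weight = 1/18 + 1/9 = 1/6
P(V=1 | obs) = 1/18 / 1/6 = 1/3
P(V=2 | obs) = 1/9 / 1/6 = 2/3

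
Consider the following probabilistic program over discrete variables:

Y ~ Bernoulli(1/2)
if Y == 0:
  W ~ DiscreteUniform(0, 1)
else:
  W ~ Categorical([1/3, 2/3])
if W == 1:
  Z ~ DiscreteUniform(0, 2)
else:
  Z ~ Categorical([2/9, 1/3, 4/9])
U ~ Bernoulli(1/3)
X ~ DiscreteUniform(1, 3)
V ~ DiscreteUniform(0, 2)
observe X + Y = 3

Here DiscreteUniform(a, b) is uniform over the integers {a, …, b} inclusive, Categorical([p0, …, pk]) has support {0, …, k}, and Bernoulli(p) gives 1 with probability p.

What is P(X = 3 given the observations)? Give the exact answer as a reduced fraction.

Enumerate traces; 72 have nonzero weight after conditioning:
  (Y=0, W=0, Z=0, U=0, X=3, V=0) weight 1/243
  (Y=0, W=0, Z=0, U=0, X=3, V=1) weight 1/243
  (Y=0, W=0, Z=0, U=0, X=3, V=2) weight 1/243
  (Y=0, W=0, Z=0, U=1, X=3, V=0) weight 1/486
  (Y=0, W=0, Z=0, U=1, X=3, V=1) weight 1/486
  (Y=0, W=0, Z=0, U=1, X=3, V=2) weight 1/486
  (Y=0, W=0, Z=1, U=0, X=3, V=0) weight 1/162
  (Y=0, W=0, Z=1, U=0, X=3, V=1) weight 1/162
  (Y=1, W=0, Z=0, U=0, X=2, V=0) weight 2/729
  … 63 more
Group by X:
  weight(X=2) = 1/6
  weight(X=3) = 1/6
Total weight = 1/6 + 1/6 = 1/3
P(X=2 | obs) = 1/6 / 1/3 = 1/2
P(X=3 | obs) = 1/6 / 1/3 = 1/2

P(X = 3 | obs) = 1/2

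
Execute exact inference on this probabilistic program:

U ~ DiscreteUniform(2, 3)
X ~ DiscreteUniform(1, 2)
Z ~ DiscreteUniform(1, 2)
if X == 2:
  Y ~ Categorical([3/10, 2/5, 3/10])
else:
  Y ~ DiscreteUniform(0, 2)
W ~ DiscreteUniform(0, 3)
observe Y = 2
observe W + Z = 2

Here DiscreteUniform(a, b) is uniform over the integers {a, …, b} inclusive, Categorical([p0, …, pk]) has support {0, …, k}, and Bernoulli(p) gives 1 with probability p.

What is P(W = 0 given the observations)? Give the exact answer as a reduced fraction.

P(W = 0 | obs) = 1/2

Enumerate traces; 8 have nonzero weight after conditioning:
  (U=2, X=1, Z=1, Y=2, W=1) weight 1/96
  (U=2, X=1, Z=2, Y=2, W=0) weight 1/96
  (U=2, X=2, Z=1, Y=2, W=1) weight 3/320
  (U=2, X=2, Z=2, Y=2, W=0) weight 3/320
  (U=3, X=1, Z=1, Y=2, W=1) weight 1/96
  (U=3, X=1, Z=2, Y=2, W=0) weight 1/96
  (U=3, X=2, Z=1, Y=2, W=1) weight 3/320
  (U=3, X=2, Z=2, Y=2, W=0) weight 3/320
Group by W:
  weight(W=0) = 19/480
  weight(W=1) = 19/480
Total weight = 19/480 + 19/480 = 19/240
P(W=0 | obs) = 19/480 / 19/240 = 1/2
P(W=1 | obs) = 19/480 / 19/240 = 1/2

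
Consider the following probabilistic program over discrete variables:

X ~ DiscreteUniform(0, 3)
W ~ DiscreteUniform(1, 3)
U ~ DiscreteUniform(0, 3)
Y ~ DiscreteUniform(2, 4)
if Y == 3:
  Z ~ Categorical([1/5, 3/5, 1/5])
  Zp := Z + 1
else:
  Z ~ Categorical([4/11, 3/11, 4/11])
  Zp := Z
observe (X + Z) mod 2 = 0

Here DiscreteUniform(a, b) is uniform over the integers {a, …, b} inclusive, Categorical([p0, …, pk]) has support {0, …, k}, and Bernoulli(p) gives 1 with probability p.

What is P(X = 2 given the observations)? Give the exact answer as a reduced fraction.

Enumerate traces; 216 have nonzero weight after conditioning:
  (X=0, W=1, U=0, Y=2, Z=0) weight 1/396
  (X=0, W=1, U=0, Y=2, Z=2) weight 1/396
  (X=0, W=1, U=0, Y=3, Z=0) weight 1/720
  (X=0, W=1, U=0, Y=3, Z=2) weight 1/720
  (X=0, W=1, U=0, Y=4, Z=0) weight 1/396
  (X=0, W=1, U=0, Y=4, Z=2) weight 1/396
  (X=0, W=1, U=1, Y=2, Z=0) weight 1/396
  (X=0, W=1, U=1, Y=2, Z=2) weight 1/396
  (X=1, W=1, U=0, Y=2, Z=1) weight 1/528
  (X=2, W=1, U=0, Y=2, Z=0) weight 1/396
  … 206 more
Group by X:
  weight(X=0) = 17/110
  weight(X=1) = 21/220
  weight(X=2) = 17/110
  weight(X=3) = 21/220
Total weight = 17/110 + 21/220 + 17/110 + 21/220 = 1/2
P(X=0 | obs) = 17/110 / 1/2 = 17/55
P(X=1 | obs) = 21/220 / 1/2 = 21/110
P(X=2 | obs) = 17/110 / 1/2 = 17/55
P(X=3 | obs) = 21/220 / 1/2 = 21/110

P(X = 2 | obs) = 17/55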